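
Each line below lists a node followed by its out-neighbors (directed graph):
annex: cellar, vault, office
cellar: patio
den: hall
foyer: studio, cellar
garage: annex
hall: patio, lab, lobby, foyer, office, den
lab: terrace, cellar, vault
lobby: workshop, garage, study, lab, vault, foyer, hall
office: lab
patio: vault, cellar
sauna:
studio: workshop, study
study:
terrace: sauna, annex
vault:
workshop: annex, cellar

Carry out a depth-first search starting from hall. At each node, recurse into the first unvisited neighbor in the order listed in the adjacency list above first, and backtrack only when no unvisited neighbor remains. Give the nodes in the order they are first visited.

hall, patio, vault, cellar, lab, terrace, sauna, annex, office, lobby, workshop, garage, study, foyer, studio, den

Visit hall
hall → patio
patio → vault
patio → cellar
hall → lab
lab → terrace
terrace → sauna
terrace → annex
annex → office
hall → lobby
lobby → workshop
lobby → garage
lobby → study
lobby → foyer
foyer → studio
hall → den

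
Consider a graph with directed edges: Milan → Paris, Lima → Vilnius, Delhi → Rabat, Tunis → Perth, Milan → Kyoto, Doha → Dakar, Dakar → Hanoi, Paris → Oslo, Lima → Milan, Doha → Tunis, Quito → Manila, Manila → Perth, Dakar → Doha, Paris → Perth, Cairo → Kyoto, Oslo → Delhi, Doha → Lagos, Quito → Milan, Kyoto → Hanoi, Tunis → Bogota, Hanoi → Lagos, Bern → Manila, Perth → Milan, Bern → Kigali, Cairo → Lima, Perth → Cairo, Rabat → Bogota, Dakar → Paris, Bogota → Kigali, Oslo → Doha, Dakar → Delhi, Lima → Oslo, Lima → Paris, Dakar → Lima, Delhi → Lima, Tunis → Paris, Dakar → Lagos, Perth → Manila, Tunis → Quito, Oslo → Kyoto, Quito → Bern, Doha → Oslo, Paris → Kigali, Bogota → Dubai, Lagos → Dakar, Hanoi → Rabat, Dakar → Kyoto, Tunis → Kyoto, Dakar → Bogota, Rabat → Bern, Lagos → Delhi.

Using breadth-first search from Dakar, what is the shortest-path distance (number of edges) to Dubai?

2

Level 0: Dakar
Level 1: Bogota, Delhi, Doha, Hanoi, Kyoto, Lagos, Lima, Paris
Level 2: Dubai, Kigali, Milan, Oslo, Perth, Rabat, Tunis, Vilnius
Level 3: Bern, Cairo, Manila, Quito
Dubai first appears at level 2.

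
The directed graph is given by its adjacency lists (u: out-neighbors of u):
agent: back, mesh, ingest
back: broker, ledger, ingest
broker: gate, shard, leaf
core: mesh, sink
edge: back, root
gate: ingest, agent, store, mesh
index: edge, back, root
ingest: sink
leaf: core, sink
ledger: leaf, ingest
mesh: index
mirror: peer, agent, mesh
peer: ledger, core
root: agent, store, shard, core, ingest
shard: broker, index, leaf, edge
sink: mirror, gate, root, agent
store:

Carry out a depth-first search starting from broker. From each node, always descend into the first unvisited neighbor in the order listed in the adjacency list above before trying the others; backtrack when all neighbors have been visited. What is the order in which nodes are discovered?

broker, gate, ingest, sink, mirror, peer, ledger, leaf, core, mesh, index, edge, back, root, agent, store, shard

Visit broker
broker → gate
gate → ingest
ingest → sink
sink → mirror
mirror → peer
peer → ledger
ledger → leaf
leaf → core
core → mesh
mesh → index
index → edge
edge → back
edge → root
root → agent
root → store
root → shard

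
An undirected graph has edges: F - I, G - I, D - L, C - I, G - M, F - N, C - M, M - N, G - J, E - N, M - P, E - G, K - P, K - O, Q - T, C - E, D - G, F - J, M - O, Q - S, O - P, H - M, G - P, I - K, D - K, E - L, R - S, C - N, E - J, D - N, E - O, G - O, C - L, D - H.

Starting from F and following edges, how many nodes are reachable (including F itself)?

BFS from F visits: F, I, J, N, C, G, K, E, D, M, L, O, P, H
Reachable nodes: 14 of 18 total.

14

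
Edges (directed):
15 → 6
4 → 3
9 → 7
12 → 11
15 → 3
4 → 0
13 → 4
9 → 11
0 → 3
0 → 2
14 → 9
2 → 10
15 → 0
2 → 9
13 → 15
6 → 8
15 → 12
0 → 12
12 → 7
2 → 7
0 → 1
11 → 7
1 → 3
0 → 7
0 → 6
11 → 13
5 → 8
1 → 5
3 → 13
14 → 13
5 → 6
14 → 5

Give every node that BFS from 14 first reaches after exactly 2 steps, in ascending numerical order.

4, 6, 7, 8, 11, 15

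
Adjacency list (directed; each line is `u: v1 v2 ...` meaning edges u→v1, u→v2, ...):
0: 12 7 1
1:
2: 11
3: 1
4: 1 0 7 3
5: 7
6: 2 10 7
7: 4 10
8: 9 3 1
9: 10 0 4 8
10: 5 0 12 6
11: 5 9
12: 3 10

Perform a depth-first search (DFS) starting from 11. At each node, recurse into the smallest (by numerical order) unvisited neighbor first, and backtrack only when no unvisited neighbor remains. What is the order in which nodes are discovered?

Visit 11
11 → 5
5 → 7
7 → 4
4 → 0
0 → 1
0 → 12
12 → 3
12 → 10
10 → 6
6 → 2
11 → 9
9 → 8

11 -> 5 -> 7 -> 4 -> 0 -> 1 -> 12 -> 3 -> 10 -> 6 -> 2 -> 9 -> 8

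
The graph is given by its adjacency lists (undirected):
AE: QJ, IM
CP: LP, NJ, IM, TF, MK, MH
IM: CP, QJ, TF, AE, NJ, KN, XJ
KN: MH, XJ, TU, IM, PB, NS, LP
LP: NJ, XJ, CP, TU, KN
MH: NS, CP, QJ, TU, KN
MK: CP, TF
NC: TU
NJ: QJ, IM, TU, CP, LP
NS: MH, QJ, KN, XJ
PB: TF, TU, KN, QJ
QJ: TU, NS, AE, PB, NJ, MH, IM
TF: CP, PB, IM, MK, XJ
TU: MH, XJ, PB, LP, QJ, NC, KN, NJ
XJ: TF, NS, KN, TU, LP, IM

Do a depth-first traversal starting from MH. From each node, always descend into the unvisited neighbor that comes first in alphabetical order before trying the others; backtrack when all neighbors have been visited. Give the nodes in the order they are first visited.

MH -> CP -> IM -> AE -> QJ -> NJ -> LP -> KN -> NS -> XJ -> TF -> MK -> PB -> TU -> NC

Visit MH
MH → CP
CP → IM
IM → AE
AE → QJ
QJ → NJ
NJ → LP
LP → KN
KN → NS
NS → XJ
XJ → TF
TF → MK
TF → PB
PB → TU
TU → NC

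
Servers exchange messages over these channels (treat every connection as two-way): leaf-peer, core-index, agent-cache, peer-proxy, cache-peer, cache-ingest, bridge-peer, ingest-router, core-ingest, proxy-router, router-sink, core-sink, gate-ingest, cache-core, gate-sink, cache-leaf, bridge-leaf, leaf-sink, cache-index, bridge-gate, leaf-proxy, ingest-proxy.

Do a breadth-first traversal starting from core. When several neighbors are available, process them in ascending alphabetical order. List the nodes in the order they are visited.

core, cache, index, ingest, sink, agent, leaf, peer, gate, proxy, router, bridge

Visit core; enqueue cache, index, ingest, sink → queue [cache, index, ingest, sink]
Visit cache; enqueue agent, leaf, peer → queue [index, ingest, sink, agent, leaf, peer]
Visit index → queue [ingest, sink, agent, leaf, peer]
Visit ingest; enqueue gate, proxy, router → queue [sink, agent, leaf, peer, gate, proxy, router]
Visit sink → queue [agent, leaf, peer, gate, proxy, router]
Visit agent → queue [leaf, peer, gate, proxy, router]
Visit leaf; enqueue bridge → queue [peer, gate, proxy, router, bridge]
Visit peer → queue [gate, proxy, router, bridge]
Visit gate → queue [proxy, router, bridge]
Visit proxy → queue [router, bridge]
Visit router → queue [bridge]
Visit bridge → queue []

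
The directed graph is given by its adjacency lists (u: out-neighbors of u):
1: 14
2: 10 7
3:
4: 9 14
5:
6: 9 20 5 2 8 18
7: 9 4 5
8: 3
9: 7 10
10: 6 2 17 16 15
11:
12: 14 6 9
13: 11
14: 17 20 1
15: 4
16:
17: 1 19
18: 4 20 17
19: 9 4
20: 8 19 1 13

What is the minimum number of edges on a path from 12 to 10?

Level 0: 12
Level 1: 6, 9, 14
Level 2: 1, 2, 5, 7, 8, 10, 17, 18, 20
Level 3: 3, 4, 13, 15, 16, 19
Level 4: 11
10 first appears at level 2.

2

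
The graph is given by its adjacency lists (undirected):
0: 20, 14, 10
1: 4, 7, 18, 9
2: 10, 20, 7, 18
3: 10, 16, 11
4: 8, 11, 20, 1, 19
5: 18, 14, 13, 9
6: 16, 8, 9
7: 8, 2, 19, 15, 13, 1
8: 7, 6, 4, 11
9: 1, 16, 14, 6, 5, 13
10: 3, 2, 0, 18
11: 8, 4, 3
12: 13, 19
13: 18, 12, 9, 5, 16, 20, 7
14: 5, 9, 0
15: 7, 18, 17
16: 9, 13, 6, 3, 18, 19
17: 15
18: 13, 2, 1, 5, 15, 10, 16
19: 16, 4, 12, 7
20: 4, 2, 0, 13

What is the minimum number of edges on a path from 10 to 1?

Level 0: 10
Level 1: 0, 2, 3, 18
Level 2: 1, 5, 7, 11, 13, 14, 15, 16, 20
Level 3: 4, 6, 8, 9, 12, 17, 19
1 first appears at level 2.

2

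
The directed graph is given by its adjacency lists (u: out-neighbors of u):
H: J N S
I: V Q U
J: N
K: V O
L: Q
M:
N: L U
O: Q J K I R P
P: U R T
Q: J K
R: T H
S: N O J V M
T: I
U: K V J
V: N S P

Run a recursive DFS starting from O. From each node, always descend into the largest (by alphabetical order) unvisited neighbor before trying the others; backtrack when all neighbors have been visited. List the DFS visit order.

Visit O
O → R
R → T
T → I
I → V
V → S
S → N
N → U
U → K
U → J
N → L
L → Q
S → M
V → P
R → H

O, R, T, I, V, S, N, U, K, J, L, Q, M, P, H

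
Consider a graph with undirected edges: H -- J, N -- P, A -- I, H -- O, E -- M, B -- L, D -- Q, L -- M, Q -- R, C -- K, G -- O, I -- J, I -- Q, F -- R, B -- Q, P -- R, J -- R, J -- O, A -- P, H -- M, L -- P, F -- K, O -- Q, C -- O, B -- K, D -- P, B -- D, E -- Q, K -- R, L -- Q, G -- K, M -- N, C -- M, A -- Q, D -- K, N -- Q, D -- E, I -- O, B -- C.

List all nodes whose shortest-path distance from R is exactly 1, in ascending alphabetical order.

Level 0: R
Level 1: F, J, K, P, Q
Level 2: A, B, C, D, E, G, H, I, L, N, O
Level 3: M

F, J, K, P, Q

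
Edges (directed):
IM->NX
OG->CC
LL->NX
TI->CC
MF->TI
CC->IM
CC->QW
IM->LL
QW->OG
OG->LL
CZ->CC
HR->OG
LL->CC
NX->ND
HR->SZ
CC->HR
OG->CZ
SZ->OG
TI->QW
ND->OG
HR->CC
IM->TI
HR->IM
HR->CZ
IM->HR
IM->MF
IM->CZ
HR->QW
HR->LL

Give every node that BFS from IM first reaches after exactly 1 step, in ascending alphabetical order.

Level 0: IM
Level 1: CZ, HR, LL, MF, NX, TI
Level 2: CC, ND, OG, QW, SZ

CZ, HR, LL, MF, NX, TI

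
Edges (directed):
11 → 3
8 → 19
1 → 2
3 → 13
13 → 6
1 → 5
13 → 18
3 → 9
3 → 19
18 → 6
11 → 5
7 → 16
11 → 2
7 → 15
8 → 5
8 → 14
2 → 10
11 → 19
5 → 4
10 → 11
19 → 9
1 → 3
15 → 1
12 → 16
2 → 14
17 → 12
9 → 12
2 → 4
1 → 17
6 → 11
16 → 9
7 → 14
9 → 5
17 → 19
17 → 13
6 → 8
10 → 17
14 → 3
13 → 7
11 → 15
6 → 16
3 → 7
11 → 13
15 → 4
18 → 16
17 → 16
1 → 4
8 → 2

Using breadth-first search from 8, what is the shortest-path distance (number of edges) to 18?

Level 0: 8
Level 1: 2, 5, 14, 19
Level 2: 3, 4, 9, 10
Level 3: 7, 11, 12, 13, 17
Level 4: 6, 15, 16, 18
Level 5: 1
18 first appears at level 4.

4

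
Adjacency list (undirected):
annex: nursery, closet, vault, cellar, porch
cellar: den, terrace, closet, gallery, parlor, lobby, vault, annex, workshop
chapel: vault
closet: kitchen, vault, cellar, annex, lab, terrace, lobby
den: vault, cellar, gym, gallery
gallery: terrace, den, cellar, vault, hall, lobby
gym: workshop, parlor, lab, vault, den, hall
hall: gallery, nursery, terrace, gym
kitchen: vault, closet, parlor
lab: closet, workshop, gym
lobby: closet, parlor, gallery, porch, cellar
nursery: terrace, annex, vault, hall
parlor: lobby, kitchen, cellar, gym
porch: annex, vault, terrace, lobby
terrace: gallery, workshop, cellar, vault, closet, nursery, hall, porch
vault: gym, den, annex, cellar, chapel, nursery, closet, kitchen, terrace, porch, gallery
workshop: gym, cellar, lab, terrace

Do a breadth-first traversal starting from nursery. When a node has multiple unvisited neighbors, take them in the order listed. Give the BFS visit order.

nursery terrace annex vault hall gallery workshop cellar closet porch gym den chapel kitchen lobby lab parlor

Visit nursery; enqueue terrace, annex, vault, hall → queue [terrace, annex, vault, hall]
Visit terrace; enqueue gallery, workshop, cellar, closet, porch → queue [annex, vault, hall, gallery, workshop, cellar, closet, porch]
Visit annex → queue [vault, hall, gallery, workshop, cellar, closet, porch]
Visit vault; enqueue gym, den, chapel, kitchen → queue [hall, gallery, workshop, cellar, closet, porch, gym, den, chapel, kitchen]
Visit hall → queue [gallery, workshop, cellar, closet, porch, gym, den, chapel, kitchen]
Visit gallery; enqueue lobby → queue [workshop, cellar, closet, porch, gym, den, chapel, kitchen, lobby]
Visit workshop; enqueue lab → queue [cellar, closet, porch, gym, den, chapel, kitchen, lobby, lab]
Visit cellar; enqueue parlor → queue [closet, porch, gym, den, chapel, kitchen, lobby, lab, parlor]
Visit closet → queue [porch, gym, den, chapel, kitchen, lobby, lab, parlor]
Visit porch → queue [gym, den, chapel, kitchen, lobby, lab, parlor]
Visit gym → queue [den, chapel, kitchen, lobby, lab, parlor]
Visit den → queue [chapel, kitchen, lobby, lab, parlor]
Visit chapel → queue [kitchen, lobby, lab, parlor]
Visit kitchen → queue [lobby, lab, parlor]
Visit lobby → queue [lab, parlor]
Visit lab → queue [parlor]
Visit parlor → queue []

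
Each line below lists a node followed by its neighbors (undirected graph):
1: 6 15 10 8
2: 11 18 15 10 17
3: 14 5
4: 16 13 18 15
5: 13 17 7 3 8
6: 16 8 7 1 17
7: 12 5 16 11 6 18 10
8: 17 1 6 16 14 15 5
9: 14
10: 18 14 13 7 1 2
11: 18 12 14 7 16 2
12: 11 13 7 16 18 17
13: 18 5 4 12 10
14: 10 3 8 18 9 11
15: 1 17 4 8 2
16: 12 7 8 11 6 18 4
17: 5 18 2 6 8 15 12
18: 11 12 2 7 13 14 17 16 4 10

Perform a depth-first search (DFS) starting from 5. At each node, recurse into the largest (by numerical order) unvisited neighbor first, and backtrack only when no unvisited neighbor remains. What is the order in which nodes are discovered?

Visit 5
5 → 17
17 → 18
18 → 16
16 → 12
12 → 13
13 → 10
10 → 14
14 → 11
11 → 7
7 → 6
6 → 8
8 → 15
15 → 4
15 → 2
15 → 1
14 → 9
14 → 3

5, 17, 18, 16, 12, 13, 10, 14, 11, 7, 6, 8, 15, 4, 2, 1, 9, 3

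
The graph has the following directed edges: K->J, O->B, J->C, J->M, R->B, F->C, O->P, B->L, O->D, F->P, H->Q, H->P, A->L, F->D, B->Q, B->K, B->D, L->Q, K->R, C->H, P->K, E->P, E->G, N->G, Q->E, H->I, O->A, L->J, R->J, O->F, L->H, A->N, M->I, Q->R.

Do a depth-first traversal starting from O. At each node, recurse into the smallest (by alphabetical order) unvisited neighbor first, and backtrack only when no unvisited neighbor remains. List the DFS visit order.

O A L H I P K J C M R B D Q E G N F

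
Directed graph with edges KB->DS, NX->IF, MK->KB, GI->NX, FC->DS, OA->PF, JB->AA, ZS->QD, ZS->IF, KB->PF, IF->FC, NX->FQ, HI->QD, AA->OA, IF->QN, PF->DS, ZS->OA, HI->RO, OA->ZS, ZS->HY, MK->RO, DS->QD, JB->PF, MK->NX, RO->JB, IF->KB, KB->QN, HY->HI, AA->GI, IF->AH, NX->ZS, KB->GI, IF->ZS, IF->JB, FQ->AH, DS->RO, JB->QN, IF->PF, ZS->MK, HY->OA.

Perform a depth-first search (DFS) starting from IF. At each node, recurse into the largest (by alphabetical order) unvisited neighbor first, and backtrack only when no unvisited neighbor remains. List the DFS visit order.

Visit IF
IF → ZS
ZS → QD
ZS → OA
OA → PF
PF → DS
DS → RO
RO → JB
JB → QN
JB → AA
AA → GI
GI → NX
NX → FQ
FQ → AH
ZS → MK
MK → KB
ZS → HY
HY → HI
IF → FC

IF, ZS, QD, OA, PF, DS, RO, JB, QN, AA, GI, NX, FQ, AH, MK, KB, HY, HI, FC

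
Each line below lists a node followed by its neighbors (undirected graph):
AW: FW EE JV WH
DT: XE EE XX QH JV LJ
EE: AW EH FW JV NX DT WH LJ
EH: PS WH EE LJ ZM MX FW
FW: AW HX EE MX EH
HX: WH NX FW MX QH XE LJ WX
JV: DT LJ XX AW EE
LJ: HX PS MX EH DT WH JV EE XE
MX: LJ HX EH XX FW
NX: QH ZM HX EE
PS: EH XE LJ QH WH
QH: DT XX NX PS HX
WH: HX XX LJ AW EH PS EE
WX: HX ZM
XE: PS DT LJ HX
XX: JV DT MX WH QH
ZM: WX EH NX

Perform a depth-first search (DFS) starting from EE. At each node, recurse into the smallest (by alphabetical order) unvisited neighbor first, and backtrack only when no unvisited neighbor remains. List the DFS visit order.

Visit EE
EE → AW
AW → FW
FW → EH
EH → LJ
LJ → DT
DT → JV
JV → XX
XX → MX
MX → HX
HX → NX
NX → QH
QH → PS
PS → WH
PS → XE
NX → ZM
ZM → WX

EE, AW, FW, EH, LJ, DT, JV, XX, MX, HX, NX, QH, PS, WH, XE, ZM, WX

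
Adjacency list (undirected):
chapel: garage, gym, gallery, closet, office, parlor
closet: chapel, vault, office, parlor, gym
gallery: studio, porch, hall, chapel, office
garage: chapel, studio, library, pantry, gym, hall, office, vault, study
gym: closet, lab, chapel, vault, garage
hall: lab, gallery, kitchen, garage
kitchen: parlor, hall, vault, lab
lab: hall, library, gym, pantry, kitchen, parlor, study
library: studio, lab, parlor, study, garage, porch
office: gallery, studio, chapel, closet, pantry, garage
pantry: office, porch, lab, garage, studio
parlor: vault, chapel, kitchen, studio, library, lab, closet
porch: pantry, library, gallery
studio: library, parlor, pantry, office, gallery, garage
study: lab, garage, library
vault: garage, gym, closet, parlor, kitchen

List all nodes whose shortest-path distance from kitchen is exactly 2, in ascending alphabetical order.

chapel, closet, gallery, garage, gym, library, pantry, studio, study

Level 0: kitchen
Level 1: hall, lab, parlor, vault
Level 2: chapel, closet, gallery, garage, gym, library, pantry, studio, study
Level 3: office, porch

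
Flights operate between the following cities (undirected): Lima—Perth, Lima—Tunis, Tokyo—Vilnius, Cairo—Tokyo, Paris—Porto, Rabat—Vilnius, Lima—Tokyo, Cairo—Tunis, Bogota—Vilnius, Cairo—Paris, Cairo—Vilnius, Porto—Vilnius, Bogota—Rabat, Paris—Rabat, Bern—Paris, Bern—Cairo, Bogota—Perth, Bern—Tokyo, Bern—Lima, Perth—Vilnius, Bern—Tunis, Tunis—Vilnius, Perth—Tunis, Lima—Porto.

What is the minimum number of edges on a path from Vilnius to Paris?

2

Level 0: Vilnius
Level 1: Bogota, Cairo, Perth, Porto, Rabat, Tokyo, Tunis
Level 2: Bern, Lima, Paris
Paris first appears at level 2.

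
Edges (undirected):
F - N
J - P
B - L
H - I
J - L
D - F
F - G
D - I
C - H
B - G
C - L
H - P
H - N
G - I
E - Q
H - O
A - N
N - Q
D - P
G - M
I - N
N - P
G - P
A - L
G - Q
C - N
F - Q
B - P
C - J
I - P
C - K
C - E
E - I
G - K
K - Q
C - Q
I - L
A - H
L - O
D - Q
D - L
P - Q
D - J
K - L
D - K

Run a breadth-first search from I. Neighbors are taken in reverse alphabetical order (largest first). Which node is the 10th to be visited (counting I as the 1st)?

J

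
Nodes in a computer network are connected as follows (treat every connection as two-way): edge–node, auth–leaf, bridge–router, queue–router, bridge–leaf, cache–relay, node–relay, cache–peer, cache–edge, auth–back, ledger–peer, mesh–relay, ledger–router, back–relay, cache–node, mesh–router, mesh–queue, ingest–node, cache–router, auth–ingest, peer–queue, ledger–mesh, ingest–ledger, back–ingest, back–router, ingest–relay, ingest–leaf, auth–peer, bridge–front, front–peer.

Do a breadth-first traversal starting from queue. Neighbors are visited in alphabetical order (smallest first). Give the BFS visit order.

queue mesh peer router ledger relay auth cache front back bridge ingest node leaf edge

Visit queue; enqueue mesh, peer, router → queue [mesh, peer, router]
Visit mesh; enqueue ledger, relay → queue [peer, router, ledger, relay]
Visit peer; enqueue auth, cache, front → queue [router, ledger, relay, auth, cache, front]
Visit router; enqueue back, bridge → queue [ledger, relay, auth, cache, front, back, bridge]
Visit ledger; enqueue ingest → queue [relay, auth, cache, front, back, bridge, ingest]
Visit relay; enqueue node → queue [auth, cache, front, back, bridge, ingest, node]
Visit auth; enqueue leaf → queue [cache, front, back, bridge, ingest, node, leaf]
Visit cache; enqueue edge → queue [front, back, bridge, ingest, node, leaf, edge]
Visit front → queue [back, bridge, ingest, node, leaf, edge]
Visit back → queue [bridge, ingest, node, leaf, edge]
Visit bridge → queue [ingest, node, leaf, edge]
Visit ingest → queue [node, leaf, edge]
Visit node → queue [leaf, edge]
Visit leaf → queue [edge]
Visit edge → queue []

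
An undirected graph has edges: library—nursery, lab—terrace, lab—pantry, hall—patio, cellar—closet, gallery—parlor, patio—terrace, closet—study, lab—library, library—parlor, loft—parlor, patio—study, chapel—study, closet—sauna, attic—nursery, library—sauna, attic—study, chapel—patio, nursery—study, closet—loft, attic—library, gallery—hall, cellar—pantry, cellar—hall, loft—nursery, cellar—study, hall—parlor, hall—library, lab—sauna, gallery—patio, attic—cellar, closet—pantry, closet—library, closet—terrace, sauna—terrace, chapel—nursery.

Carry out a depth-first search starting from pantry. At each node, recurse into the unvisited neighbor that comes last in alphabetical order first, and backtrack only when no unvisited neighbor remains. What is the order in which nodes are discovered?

pantry, lab, terrace, sauna, library, parlor, loft, nursery, study, patio, hall, gallery, cellar, closet, attic, chapel

Visit pantry
pantry → lab
lab → terrace
terrace → sauna
sauna → library
library → parlor
parlor → loft
loft → nursery
nursery → study
study → patio
patio → hall
hall → gallery
hall → cellar
cellar → closet
cellar → attic
patio → chapel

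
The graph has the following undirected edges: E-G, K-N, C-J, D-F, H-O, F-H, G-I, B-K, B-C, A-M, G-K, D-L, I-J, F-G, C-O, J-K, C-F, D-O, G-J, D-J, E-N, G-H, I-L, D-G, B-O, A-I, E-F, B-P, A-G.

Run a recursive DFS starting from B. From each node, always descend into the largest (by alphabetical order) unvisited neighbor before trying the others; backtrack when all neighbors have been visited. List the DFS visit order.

B -> P -> O -> H -> G -> K -> N -> E -> F -> D -> L -> I -> J -> C -> A -> M

Visit B
B → P
B → O
O → H
H → G
G → K
K → N
N → E
E → F
F → D
D → L
L → I
I → J
J → C
I → A
A → M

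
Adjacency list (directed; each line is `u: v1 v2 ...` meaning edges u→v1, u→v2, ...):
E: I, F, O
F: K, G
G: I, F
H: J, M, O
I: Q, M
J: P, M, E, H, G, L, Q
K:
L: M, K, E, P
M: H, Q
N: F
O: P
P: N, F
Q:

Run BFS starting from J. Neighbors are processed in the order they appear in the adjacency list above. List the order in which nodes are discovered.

J, P, M, E, H, G, L, Q, N, F, I, O, K

Visit J; enqueue P, M, E, H, G, L, Q → queue [P, M, E, H, G, L, Q]
Visit P; enqueue N, F → queue [M, E, H, G, L, Q, N, F]
Visit M → queue [E, H, G, L, Q, N, F]
Visit E; enqueue I, O → queue [H, G, L, Q, N, F, I, O]
Visit H → queue [G, L, Q, N, F, I, O]
Visit G → queue [L, Q, N, F, I, O]
Visit L; enqueue K → queue [Q, N, F, I, O, K]
Visit Q → queue [N, F, I, O, K]
Visit N → queue [F, I, O, K]
Visit F → queue [I, O, K]
Visit I → queue [O, K]
Visit O → queue [K]
Visit K → queue []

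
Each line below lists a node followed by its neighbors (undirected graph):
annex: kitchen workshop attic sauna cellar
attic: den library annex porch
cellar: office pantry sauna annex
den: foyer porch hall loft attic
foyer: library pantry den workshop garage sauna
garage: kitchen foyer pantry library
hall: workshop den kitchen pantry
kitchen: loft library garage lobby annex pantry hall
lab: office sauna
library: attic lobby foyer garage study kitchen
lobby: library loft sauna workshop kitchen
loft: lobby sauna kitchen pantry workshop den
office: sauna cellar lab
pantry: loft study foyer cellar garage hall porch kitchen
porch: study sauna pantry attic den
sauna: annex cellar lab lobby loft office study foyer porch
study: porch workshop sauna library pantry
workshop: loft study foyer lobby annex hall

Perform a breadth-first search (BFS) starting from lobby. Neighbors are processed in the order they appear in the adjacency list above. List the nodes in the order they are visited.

Visit lobby; enqueue library, loft, sauna, workshop, kitchen → queue [library, loft, sauna, workshop, kitchen]
Visit library; enqueue attic, foyer, garage, study → queue [loft, sauna, workshop, kitchen, attic, foyer, garage, study]
Visit loft; enqueue pantry, den → queue [sauna, workshop, kitchen, attic, foyer, garage, study, pantry, den]
Visit sauna; enqueue annex, cellar, lab, office, porch → queue [workshop, kitchen, attic, foyer, garage, study, pantry, den, annex, cellar, lab, office, porch]
Visit workshop; enqueue hall → queue [kitchen, attic, foyer, garage, study, pantry, den, annex, cellar, lab, office, porch, hall]
Visit kitchen → queue [attic, foyer, garage, study, pantry, den, annex, cellar, lab, office, porch, hall]
Visit attic → queue [foyer, garage, study, pantry, den, annex, cellar, lab, office, porch, hall]
Visit foyer → queue [garage, study, pantry, den, annex, cellar, lab, office, porch, hall]
Visit garage → queue [study, pantry, den, annex, cellar, lab, office, porch, hall]
Visit study → queue [pantry, den, annex, cellar, lab, office, porch, hall]
Visit pantry → queue [den, annex, cellar, lab, office, porch, hall]
Visit den → queue [annex, cellar, lab, office, porch, hall]
Visit annex → queue [cellar, lab, office, porch, hall]
Visit cellar → queue [lab, office, porch, hall]
Visit lab → queue [office, porch, hall]
Visit office → queue [porch, hall]
Visit porch → queue [hall]
Visit hall → queue []

lobby → library → loft → sauna → workshop → kitchen → attic → foyer → garage → study → pantry → den → annex → cellar → lab → office → porch → hall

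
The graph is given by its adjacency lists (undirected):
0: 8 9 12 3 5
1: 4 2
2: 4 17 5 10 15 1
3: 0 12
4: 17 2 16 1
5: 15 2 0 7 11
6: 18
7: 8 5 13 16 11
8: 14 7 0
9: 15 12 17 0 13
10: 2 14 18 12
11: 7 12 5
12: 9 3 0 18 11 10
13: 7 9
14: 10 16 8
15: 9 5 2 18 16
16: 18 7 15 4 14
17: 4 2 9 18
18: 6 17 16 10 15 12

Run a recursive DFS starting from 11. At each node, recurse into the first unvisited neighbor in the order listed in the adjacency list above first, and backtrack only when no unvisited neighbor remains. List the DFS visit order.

11, 7, 8, 14, 10, 2, 4, 17, 9, 15, 5, 0, 12, 3, 18, 6, 16, 13, 1

Visit 11
11 → 7
7 → 8
8 → 14
14 → 10
10 → 2
2 → 4
4 → 17
17 → 9
9 → 15
15 → 5
5 → 0
0 → 12
12 → 3
12 → 18
18 → 6
18 → 16
9 → 13
4 → 1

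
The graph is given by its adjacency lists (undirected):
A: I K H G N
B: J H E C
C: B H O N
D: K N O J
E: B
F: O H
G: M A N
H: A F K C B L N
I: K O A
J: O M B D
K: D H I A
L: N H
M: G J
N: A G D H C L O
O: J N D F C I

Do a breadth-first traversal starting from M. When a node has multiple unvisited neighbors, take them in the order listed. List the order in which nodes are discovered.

Visit M; enqueue G, J → queue [G, J]
Visit G; enqueue A, N → queue [J, A, N]
Visit J; enqueue O, B, D → queue [A, N, O, B, D]
Visit A; enqueue I, K, H → queue [N, O, B, D, I, K, H]
Visit N; enqueue C, L → queue [O, B, D, I, K, H, C, L]
Visit O; enqueue F → queue [B, D, I, K, H, C, L, F]
Visit B; enqueue E → queue [D, I, K, H, C, L, F, E]
Visit D → queue [I, K, H, C, L, F, E]
Visit I → queue [K, H, C, L, F, E]
Visit K → queue [H, C, L, F, E]
Visit H → queue [C, L, F, E]
Visit C → queue [L, F, E]
Visit L → queue [F, E]
Visit F → queue [E]
Visit E → queue []

M → G → J → A → N → O → B → D → I → K → H → C → L → F → E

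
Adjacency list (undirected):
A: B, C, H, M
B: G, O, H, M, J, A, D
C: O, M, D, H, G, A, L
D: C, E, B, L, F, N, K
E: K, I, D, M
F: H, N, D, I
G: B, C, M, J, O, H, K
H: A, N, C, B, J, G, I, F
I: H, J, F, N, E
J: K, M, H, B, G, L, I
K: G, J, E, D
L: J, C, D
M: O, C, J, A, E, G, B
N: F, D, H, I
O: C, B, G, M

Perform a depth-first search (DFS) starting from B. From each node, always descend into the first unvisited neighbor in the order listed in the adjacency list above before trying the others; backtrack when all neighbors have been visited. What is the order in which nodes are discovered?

Visit B
B → G
G → C
C → O
O → M
M → J
J → K
K → E
E → I
I → H
H → A
H → N
N → F
F → D
D → L

B, G, C, O, M, J, K, E, I, H, A, N, F, D, L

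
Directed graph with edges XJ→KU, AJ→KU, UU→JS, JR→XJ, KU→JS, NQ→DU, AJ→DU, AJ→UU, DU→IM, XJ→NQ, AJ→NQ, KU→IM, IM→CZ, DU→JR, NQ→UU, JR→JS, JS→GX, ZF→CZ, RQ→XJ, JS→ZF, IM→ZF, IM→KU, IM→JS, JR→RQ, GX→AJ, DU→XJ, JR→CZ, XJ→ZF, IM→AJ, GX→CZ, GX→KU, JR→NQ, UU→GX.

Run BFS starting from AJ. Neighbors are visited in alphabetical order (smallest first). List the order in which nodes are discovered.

AJ DU KU NQ UU IM JR XJ JS GX CZ ZF RQ

Visit AJ; enqueue DU, KU, NQ, UU → queue [DU, KU, NQ, UU]
Visit DU; enqueue IM, JR, XJ → queue [KU, NQ, UU, IM, JR, XJ]
Visit KU; enqueue JS → queue [NQ, UU, IM, JR, XJ, JS]
Visit NQ → queue [UU, IM, JR, XJ, JS]
Visit UU; enqueue GX → queue [IM, JR, XJ, JS, GX]
Visit IM; enqueue CZ, ZF → queue [JR, XJ, JS, GX, CZ, ZF]
Visit JR; enqueue RQ → queue [XJ, JS, GX, CZ, ZF, RQ]
Visit XJ → queue [JS, GX, CZ, ZF, RQ]
Visit JS → queue [GX, CZ, ZF, RQ]
Visit GX → queue [CZ, ZF, RQ]
Visit CZ → queue [ZF, RQ]
Visit ZF → queue [RQ]
Visit RQ → queue []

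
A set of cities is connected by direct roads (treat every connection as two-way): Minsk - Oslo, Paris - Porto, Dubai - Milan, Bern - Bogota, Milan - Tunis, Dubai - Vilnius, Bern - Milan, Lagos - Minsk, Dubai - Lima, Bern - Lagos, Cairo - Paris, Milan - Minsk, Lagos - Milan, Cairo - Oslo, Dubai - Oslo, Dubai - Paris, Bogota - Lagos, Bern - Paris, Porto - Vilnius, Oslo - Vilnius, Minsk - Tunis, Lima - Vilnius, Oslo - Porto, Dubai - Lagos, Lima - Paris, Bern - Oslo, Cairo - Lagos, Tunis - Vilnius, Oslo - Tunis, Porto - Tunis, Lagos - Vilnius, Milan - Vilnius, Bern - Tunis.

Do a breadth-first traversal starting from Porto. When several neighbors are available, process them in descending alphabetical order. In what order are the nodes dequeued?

Visit Porto; enqueue Vilnius, Tunis, Paris, Oslo → queue [Vilnius, Tunis, Paris, Oslo]
Visit Vilnius; enqueue Milan, Lima, Lagos, Dubai → queue [Tunis, Paris, Oslo, Milan, Lima, Lagos, Dubai]
Visit Tunis; enqueue Minsk, Bern → queue [Paris, Oslo, Milan, Lima, Lagos, Dubai, Minsk, Bern]
Visit Paris; enqueue Cairo → queue [Oslo, Milan, Lima, Lagos, Dubai, Minsk, Bern, Cairo]
Visit Oslo → queue [Milan, Lima, Lagos, Dubai, Minsk, Bern, Cairo]
Visit Milan → queue [Lima, Lagos, Dubai, Minsk, Bern, Cairo]
Visit Lima → queue [Lagos, Dubai, Minsk, Bern, Cairo]
Visit Lagos; enqueue Bogota → queue [Dubai, Minsk, Bern, Cairo, Bogota]
Visit Dubai → queue [Minsk, Bern, Cairo, Bogota]
Visit Minsk → queue [Bern, Cairo, Bogota]
Visit Bern → queue [Cairo, Bogota]
Visit Cairo → queue [Bogota]
Visit Bogota → queue []

Porto Vilnius Tunis Paris Oslo Milan Lima Lagos Dubai Minsk Bern Cairo Bogota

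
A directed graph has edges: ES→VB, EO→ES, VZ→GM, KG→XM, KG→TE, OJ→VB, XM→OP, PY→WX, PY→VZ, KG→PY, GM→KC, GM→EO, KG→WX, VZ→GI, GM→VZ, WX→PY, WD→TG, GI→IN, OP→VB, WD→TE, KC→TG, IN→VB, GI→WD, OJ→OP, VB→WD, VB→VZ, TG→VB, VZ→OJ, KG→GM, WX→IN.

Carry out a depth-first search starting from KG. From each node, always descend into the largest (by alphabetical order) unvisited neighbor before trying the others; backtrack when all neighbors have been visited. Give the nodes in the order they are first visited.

KG → XM → OP → VB → WD → TG → TE → VZ → OJ → GM → KC → EO → ES → GI → IN → WX → PY

Visit KG
KG → XM
XM → OP
OP → VB
VB → WD
WD → TG
WD → TE
VB → VZ
VZ → OJ
VZ → GM
GM → KC
GM → EO
EO → ES
VZ → GI
GI → IN
KG → WX
WX → PY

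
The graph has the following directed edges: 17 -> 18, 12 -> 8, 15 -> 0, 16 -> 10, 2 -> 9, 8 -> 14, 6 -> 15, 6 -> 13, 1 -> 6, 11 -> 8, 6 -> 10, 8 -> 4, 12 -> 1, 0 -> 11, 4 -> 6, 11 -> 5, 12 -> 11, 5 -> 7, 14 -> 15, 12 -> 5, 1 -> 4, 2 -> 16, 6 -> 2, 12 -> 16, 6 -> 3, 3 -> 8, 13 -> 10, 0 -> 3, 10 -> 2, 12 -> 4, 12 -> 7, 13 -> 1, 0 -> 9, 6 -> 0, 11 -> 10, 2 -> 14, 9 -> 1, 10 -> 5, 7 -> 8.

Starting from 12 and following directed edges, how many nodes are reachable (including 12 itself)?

17

BFS from 12 visits: 12, 16, 11, 8, 7, 5, 4, 1, 10, 14, 6, 2, 15, 13, 3, 0, 9
Reachable nodes: 17 of 19 total.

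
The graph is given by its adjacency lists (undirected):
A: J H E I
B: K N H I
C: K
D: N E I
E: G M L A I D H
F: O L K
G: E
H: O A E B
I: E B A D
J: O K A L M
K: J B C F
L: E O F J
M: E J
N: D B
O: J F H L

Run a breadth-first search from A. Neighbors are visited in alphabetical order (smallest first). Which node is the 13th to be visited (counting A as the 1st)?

N

Visit A; enqueue E, H, I, J → queue [E, H, I, J]
Visit E; enqueue D, G, L, M → queue [H, I, J, D, G, L, M]
Visit H; enqueue B, O → queue [I, J, D, G, L, M, B, O]
Visit I → queue [J, D, G, L, M, B, O]
Visit J; enqueue K → queue [D, G, L, M, B, O, K]
Visit D; enqueue N → queue [G, L, M, B, O, K, N]
Visit G → queue [L, M, B, O, K, N]
Visit L; enqueue F → queue [M, B, O, K, N, F]
Visit M → queue [B, O, K, N, F]
Visit B → queue [O, K, N, F]
Visit O → queue [K, N, F]
Visit K; enqueue C → queue [N, F, C]
Visit N → queue [F, C]
Visit F → queue [C]
Visit C → queue []

Visit order: A, E, H, I, J, D, G, L, M, B, O, K, N, F, C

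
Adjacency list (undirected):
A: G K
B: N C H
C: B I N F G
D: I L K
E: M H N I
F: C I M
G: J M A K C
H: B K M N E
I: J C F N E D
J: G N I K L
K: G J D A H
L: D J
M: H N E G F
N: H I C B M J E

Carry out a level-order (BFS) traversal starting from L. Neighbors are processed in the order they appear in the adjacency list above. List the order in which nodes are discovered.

L D J I K G N C F E A H M B

Visit L; enqueue D, J → queue [D, J]
Visit D; enqueue I, K → queue [J, I, K]
Visit J; enqueue G, N → queue [I, K, G, N]
Visit I; enqueue C, F, E → queue [K, G, N, C, F, E]
Visit K; enqueue A, H → queue [G, N, C, F, E, A, H]
Visit G; enqueue M → queue [N, C, F, E, A, H, M]
Visit N; enqueue B → queue [C, F, E, A, H, M, B]
Visit C → queue [F, E, A, H, M, B]
Visit F → queue [E, A, H, M, B]
Visit E → queue [A, H, M, B]
Visit A → queue [H, M, B]
Visit H → queue [M, B]
Visit M → queue [B]
Visit B → queue []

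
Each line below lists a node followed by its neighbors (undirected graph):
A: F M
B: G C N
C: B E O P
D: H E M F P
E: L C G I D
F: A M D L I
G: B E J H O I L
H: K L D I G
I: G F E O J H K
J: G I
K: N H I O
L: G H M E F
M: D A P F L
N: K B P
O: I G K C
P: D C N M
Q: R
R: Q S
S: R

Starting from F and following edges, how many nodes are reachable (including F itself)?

BFS from F visits: F, A, M, D, L, I, P, H, E, G, O, J, K, C, N, B
Reachable nodes: 16 of 19 total.

16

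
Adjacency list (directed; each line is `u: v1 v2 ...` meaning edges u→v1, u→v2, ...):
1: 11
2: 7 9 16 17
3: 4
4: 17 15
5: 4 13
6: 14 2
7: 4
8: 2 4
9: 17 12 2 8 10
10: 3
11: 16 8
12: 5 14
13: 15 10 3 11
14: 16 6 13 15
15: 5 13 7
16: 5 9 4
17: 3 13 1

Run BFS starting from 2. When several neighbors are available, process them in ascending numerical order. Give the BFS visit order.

Visit 2; enqueue 7, 9, 16, 17 → queue [7, 9, 16, 17]
Visit 7; enqueue 4 → queue [9, 16, 17, 4]
Visit 9; enqueue 8, 10, 12 → queue [16, 17, 4, 8, 10, 12]
Visit 16; enqueue 5 → queue [17, 4, 8, 10, 12, 5]
Visit 17; enqueue 1, 3, 13 → queue [4, 8, 10, 12, 5, 1, 3, 13]
Visit 4; enqueue 15 → queue [8, 10, 12, 5, 1, 3, 13, 15]
Visit 8 → queue [10, 12, 5, 1, 3, 13, 15]
Visit 10 → queue [12, 5, 1, 3, 13, 15]
Visit 12; enqueue 14 → queue [5, 1, 3, 13, 15, 14]
Visit 5 → queue [1, 3, 13, 15, 14]
Visit 1; enqueue 11 → queue [3, 13, 15, 14, 11]
Visit 3 → queue [13, 15, 14, 11]
Visit 13 → queue [15, 14, 11]
Visit 15 → queue [14, 11]
Visit 14; enqueue 6 → queue [11, 6]
Visit 11 → queue [6]
Visit 6 → queue []

2 → 7 → 9 → 16 → 17 → 4 → 8 → 10 → 12 → 5 → 1 → 3 → 13 → 15 → 14 → 11 → 6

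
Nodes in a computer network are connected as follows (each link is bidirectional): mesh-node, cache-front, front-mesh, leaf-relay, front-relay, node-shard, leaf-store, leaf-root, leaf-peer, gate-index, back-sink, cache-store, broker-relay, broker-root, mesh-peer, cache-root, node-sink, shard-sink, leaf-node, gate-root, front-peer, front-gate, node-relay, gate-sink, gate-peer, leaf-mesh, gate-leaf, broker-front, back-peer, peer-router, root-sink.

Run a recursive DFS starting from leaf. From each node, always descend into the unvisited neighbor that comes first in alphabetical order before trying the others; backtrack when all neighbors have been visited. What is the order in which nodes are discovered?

leaf -> gate -> front -> broker -> relay -> node -> mesh -> peer -> back -> sink -> root -> cache -> store -> shard -> router -> index

Visit leaf
leaf → gate
gate → front
front → broker
broker → relay
relay → node
node → mesh
mesh → peer
peer → back
back → sink
sink → root
root → cache
cache → store
sink → shard
peer → router
gate → index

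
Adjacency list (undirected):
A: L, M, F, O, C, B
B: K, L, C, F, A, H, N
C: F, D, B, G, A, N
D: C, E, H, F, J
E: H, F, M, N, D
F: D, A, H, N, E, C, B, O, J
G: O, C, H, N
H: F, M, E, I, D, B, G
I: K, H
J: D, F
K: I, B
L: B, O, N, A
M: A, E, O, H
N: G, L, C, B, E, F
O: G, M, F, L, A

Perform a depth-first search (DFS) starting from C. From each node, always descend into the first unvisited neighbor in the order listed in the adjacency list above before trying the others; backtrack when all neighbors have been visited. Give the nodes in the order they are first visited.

C, F, D, E, H, M, A, L, B, K, I, N, G, O, J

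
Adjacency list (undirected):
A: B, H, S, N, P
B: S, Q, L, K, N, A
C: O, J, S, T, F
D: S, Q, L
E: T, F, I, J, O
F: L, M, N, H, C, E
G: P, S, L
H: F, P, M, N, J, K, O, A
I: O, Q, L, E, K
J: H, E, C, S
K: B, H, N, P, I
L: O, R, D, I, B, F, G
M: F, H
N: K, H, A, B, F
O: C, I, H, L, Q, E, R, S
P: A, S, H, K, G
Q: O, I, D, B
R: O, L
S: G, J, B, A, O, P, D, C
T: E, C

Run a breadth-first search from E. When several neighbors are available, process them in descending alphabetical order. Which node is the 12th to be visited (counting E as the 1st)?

Visit E; enqueue T, O, J, I, F → queue [T, O, J, I, F]
Visit T; enqueue C → queue [O, J, I, F, C]
Visit O; enqueue S, R, Q, L, H → queue [J, I, F, C, S, R, Q, L, H]
Visit J → queue [I, F, C, S, R, Q, L, H]
Visit I; enqueue K → queue [F, C, S, R, Q, L, H, K]
Visit F; enqueue N, M → queue [C, S, R, Q, L, H, K, N, M]
Visit C → queue [S, R, Q, L, H, K, N, M]
Visit S; enqueue P, G, D, B, A → queue [R, Q, L, H, K, N, M, P, G, D, B, A]
Visit R → queue [Q, L, H, K, N, M, P, G, D, B, A]
Visit Q → queue [L, H, K, N, M, P, G, D, B, A]
Visit L → queue [H, K, N, M, P, G, D, B, A]
Visit H → queue [K, N, M, P, G, D, B, A]
Visit K → queue [N, M, P, G, D, B, A]
Visit N → queue [M, P, G, D, B, A]
Visit M → queue [P, G, D, B, A]
Visit P → queue [G, D, B, A]
Visit G → queue [D, B, A]
Visit D → queue [B, A]
Visit B → queue [A]
Visit A → queue []

Visit order: E, T, O, J, I, F, C, S, R, Q, L, H, K, N, M, P, G, D, B, A

H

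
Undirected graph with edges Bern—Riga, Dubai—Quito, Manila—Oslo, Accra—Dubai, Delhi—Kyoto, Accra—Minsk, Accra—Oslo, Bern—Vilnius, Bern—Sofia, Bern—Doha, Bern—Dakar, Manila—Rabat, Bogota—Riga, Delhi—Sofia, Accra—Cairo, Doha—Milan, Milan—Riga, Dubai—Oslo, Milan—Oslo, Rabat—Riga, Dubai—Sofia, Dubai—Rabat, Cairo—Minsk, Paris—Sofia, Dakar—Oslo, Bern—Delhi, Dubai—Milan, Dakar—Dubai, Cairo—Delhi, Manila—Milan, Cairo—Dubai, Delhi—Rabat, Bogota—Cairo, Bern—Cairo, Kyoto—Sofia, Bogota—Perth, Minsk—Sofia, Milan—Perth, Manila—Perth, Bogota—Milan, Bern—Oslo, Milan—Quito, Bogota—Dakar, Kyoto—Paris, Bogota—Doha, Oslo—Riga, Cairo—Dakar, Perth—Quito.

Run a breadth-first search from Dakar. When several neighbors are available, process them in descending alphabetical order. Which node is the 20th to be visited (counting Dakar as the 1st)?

Visit Dakar; enqueue Oslo, Dubai, Cairo, Bogota, Bern → queue [Oslo, Dubai, Cairo, Bogota, Bern]
Visit Oslo; enqueue Riga, Milan, Manila, Accra → queue [Dubai, Cairo, Bogota, Bern, Riga, Milan, Manila, Accra]
Visit Dubai; enqueue Sofia, Rabat, Quito → queue [Cairo, Bogota, Bern, Riga, Milan, Manila, Accra, Sofia, Rabat, Quito]
Visit Cairo; enqueue Minsk, Delhi → queue [Bogota, Bern, Riga, Milan, Manila, Accra, Sofia, Rabat, Quito, Minsk, Delhi]
Visit Bogota; enqueue Perth, Doha → queue [Bern, Riga, Milan, Manila, Accra, Sofia, Rabat, Quito, Minsk, Delhi, Perth, Doha]
Visit Bern; enqueue Vilnius → queue [Riga, Milan, Manila, Accra, Sofia, Rabat, Quito, Minsk, Delhi, Perth, Doha, Vilnius]
Visit Riga → queue [Milan, Manila, Accra, Sofia, Rabat, Quito, Minsk, Delhi, Perth, Doha, Vilnius]
Visit Milan → queue [Manila, Accra, Sofia, Rabat, Quito, Minsk, Delhi, Perth, Doha, Vilnius]
Visit Manila → queue [Accra, Sofia, Rabat, Quito, Minsk, Delhi, Perth, Doha, Vilnius]
Visit Accra → queue [Sofia, Rabat, Quito, Minsk, Delhi, Perth, Doha, Vilnius]
Visit Sofia; enqueue Paris, Kyoto → queue [Rabat, Quito, Minsk, Delhi, Perth, Doha, Vilnius, Paris, Kyoto]
Visit Rabat → queue [Quito, Minsk, Delhi, Perth, Doha, Vilnius, Paris, Kyoto]
Visit Quito → queue [Minsk, Delhi, Perth, Doha, Vilnius, Paris, Kyoto]
Visit Minsk → queue [Delhi, Perth, Doha, Vilnius, Paris, Kyoto]
Visit Delhi → queue [Perth, Doha, Vilnius, Paris, Kyoto]
Visit Perth → queue [Doha, Vilnius, Paris, Kyoto]
Visit Doha → queue [Vilnius, Paris, Kyoto]
Visit Vilnius → queue [Paris, Kyoto]
Visit Paris → queue [Kyoto]
Visit Kyoto → queue []

Visit order: Dakar, Oslo, Dubai, Cairo, Bogota, Bern, Riga, Milan, Manila, Accra, Sofia, Rabat, Quito, Minsk, Delhi, Perth, Doha, Vilnius, Paris, Kyoto

Kyoto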